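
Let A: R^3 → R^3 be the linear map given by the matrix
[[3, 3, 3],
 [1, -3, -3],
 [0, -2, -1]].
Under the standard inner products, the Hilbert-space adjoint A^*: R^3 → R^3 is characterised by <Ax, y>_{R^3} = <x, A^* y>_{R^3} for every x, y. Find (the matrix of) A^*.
A^* = A^T =
[[3, 1, 0],
 [3, -3, -2],
 [3, -3, -1]]

For real matrices with standard dot products, the defining identity <Ax, y> = <x, A^* y> gives (Ax)^T y = x^T (A^*) y, i.e. x^T A^T y = x^T (A^*) y. Since this holds for all x, y, we must have A^* = A^T. Therefore
A^* =
[[3, 1, 0],
 [3, -3, -2],
 [3, -3, -1]].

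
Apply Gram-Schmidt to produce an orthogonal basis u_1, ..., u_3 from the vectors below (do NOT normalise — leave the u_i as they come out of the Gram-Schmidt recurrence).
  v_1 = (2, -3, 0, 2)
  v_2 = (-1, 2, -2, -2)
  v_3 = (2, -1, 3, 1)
Orthogonal basis:
  u_1 = (2, -3, 0, 2)
  u_2 = (7/17, -2/17, -2, -10/17)
  u_3 = (16/11, 34/77, 39/77, -61/77)

Apply the Gram-Schmidt recurrence
  u_1 = v_1
  u_i = v_i − Σ_{j<i} ((v_i · u_j) / (u_j · u_j)) · u_j.

Step by step this gives:
  u_1 = (2, -3, 0, 2)
  u_2 = (7/17, -2/17, -2, -10/17)
  u_3 = (16/11, 34/77, 39/77, -61/77)

Orthogonality check:
  u_2 · u_1 = 0 (should be 0)
  u_3 · u_1 = 0 (should be 0)
  u_3 · u_2 = 0 (should be 0)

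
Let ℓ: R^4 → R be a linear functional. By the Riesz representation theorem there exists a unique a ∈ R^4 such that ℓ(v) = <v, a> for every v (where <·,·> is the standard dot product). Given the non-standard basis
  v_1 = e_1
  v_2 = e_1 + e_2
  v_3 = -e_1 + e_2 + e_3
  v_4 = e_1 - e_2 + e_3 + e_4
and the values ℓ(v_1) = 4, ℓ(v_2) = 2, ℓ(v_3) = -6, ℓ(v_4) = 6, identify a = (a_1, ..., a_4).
a = (4, -2, 0, 0)

Write a = (a_1, ..., a_4) in the standard basis. For each basis vector v_i, ℓ(v_i) = <v_i, a> is a linear equation in the a_j's. Collect the n equations into a matrix system V a = ℓ, where row i of V is v_i (expressed in the standard basis). Since V is invertible (lower-triangular with 1s on the diagonal, up to permutation), solve by back-substitution:
  V =
[[1, 0, 0, 0],
 [1, 1, 0, 0],
 [-1, 1, 1, 0],
 [1, -1, 1, 1]]
  V a = (4, 2, -6, 6)
Solving gives a = (4, -2, 0, 0).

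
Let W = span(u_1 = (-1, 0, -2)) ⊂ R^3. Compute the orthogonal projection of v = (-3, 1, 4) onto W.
proj_W(v) = (1, 0, 2)

Set up U = [u_1 | ... | u_1] ∈ R^(3×1). The projector onto W = col(U) is P = U (U^T U)^(-1) U^T.
Compute U^T U =
  [5],
and U^T v = (-5).
Solve U^T U · c = U^T v for the coefficients: c = (-1). The projection is proj_W(v) = U c.
Check: (v - proj_W(v)) · u_1 = 0  (should be 0).
Result: proj_W(v) = (1, 0, 2).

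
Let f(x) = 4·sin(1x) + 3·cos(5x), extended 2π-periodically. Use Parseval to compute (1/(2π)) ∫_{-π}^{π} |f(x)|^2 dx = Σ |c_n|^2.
Σ |c_n|^2 = 25/2

Expand |f|^2 and use orthogonality of {sin(nx), cos(mx)} on [-π, π]:
  ∫_{-π}^{π} sin(nx)^2 dx = π, ∫ cos(mx)^2 dx = π, and cross terms integrate to 0.
So ∫_{-π}^{π} f(x)^2 dx = 4^2 · π + 3^2 · π = (16 + 9)π.
Divide by 2π: (16 + 9)/2 = 25/2.
By Parseval, this equals Σ |c_n|^2.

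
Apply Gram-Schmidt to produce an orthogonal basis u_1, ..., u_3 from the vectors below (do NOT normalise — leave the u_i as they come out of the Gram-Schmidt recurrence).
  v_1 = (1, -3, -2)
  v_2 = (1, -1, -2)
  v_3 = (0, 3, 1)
Orthogonal basis:
  u_1 = (1, -3, -2)
  u_2 = (3/7, 5/7, -6/7)
  u_3 = (2/5, 0, 1/5)

Apply the Gram-Schmidt recurrence
  u_1 = v_1
  u_i = v_i − Σ_{j<i} ((v_i · u_j) / (u_j · u_j)) · u_j.

Step by step this gives:
  u_1 = (1, -3, -2)
  u_2 = (3/7, 5/7, -6/7)
  u_3 = (2/5, 0, 1/5)

Orthogonality check:
  u_2 · u_1 = 0 (should be 0)
  u_3 · u_1 = 0 (should be 0)
  u_3 · u_2 = 0 (should be 0)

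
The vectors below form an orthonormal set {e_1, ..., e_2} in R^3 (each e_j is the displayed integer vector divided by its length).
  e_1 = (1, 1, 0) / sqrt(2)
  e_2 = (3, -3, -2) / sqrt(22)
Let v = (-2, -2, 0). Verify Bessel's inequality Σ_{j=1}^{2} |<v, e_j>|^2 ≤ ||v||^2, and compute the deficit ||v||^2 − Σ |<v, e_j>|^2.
Σ |<v, e_j>|^2 = 8; ||v||^2 = 8; deficit = 0

Write each e_j = u_j / sqrt(<u_j, u_j>) where u_j is the displayed integer vector. Then <v, e_j> = <v, u_j> / sqrt(<u_j, u_j>), so |<v, e_j>|^2 = <v, u_j>^2 / <u_j, u_j>.
Coefficients: <v, e_1> = -4/sqrt(2), <v, e_2> = 0/sqrt(22).
Square and sum: Σ |<v, e_j>|^2 = 8.
Compute ||v||^2 = v·v = 8.
Deficit = 8 − 8 = 0 ≥ 0, confirming Bessel's inequality. (The deficit equals ||v − Σ <v,e_j> e_j||^2, the squared distance from v to span{e_j}.)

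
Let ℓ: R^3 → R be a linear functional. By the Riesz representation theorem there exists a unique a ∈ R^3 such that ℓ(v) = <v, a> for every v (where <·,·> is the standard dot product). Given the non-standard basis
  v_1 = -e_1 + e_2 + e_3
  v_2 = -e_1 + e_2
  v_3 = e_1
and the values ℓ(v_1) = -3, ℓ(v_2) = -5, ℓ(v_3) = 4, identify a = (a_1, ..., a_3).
a = (4, -1, 2)

Write a = (a_1, ..., a_3) in the standard basis. For each basis vector v_i, ℓ(v_i) = <v_i, a> is a linear equation in the a_j's. Collect the n equations into a matrix system V a = ℓ, where row i of V is v_i (expressed in the standard basis). Since V is invertible (lower-triangular with 1s on the diagonal, up to permutation), solve by back-substitution:
  V =
[[-1, 1, 1],
 [-1, 1, 0],
 [1, 0, 0]]
  V a = (-3, -5, 4)
Solving gives a = (4, -1, 2).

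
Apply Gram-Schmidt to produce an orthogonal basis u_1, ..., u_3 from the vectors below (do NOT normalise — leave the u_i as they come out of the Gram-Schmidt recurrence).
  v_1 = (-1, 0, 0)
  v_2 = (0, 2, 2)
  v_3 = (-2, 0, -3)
Orthogonal basis:
  u_1 = (-1, 0, 0)
  u_2 = (0, 2, 2)
  u_3 = (0, 3/2, -3/2)

Apply the Gram-Schmidt recurrence
  u_1 = v_1
  u_i = v_i − Σ_{j<i} ((v_i · u_j) / (u_j · u_j)) · u_j.

Step by step this gives:
  u_1 = (-1, 0, 0)
  u_2 = (0, 2, 2)
  u_3 = (0, 3/2, -3/2)

Orthogonality check:
  u_2 · u_1 = 0 (should be 0)
  u_3 · u_1 = 0 (should be 0)
  u_3 · u_2 = 0 (should be 0)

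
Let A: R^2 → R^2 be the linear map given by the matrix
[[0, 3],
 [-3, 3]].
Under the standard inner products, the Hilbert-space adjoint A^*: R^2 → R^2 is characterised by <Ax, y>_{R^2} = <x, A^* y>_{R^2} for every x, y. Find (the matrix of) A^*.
A^* = A^T =
[[0, -3],
 [3, 3]]

For real matrices with standard dot products, the defining identity <Ax, y> = <x, A^* y> gives (Ax)^T y = x^T (A^*) y, i.e. x^T A^T y = x^T (A^*) y. Since this holds for all x, y, we must have A^* = A^T. Therefore
A^* =
[[0, -3],
 [3, 3]].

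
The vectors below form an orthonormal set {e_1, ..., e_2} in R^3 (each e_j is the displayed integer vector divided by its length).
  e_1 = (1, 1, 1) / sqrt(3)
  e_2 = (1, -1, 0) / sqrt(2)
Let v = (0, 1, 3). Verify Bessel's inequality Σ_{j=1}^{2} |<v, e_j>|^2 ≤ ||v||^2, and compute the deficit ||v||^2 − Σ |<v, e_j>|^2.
Σ |<v, e_j>|^2 = 35/6; ||v||^2 = 10; deficit = 25/6

Write each e_j = u_j / sqrt(<u_j, u_j>) where u_j is the displayed integer vector. Then <v, e_j> = <v, u_j> / sqrt(<u_j, u_j>), so |<v, e_j>|^2 = <v, u_j>^2 / <u_j, u_j>.
Coefficients: <v, e_1> = 4/sqrt(3), <v, e_2> = -1/sqrt(2).
Square and sum: Σ |<v, e_j>|^2 = 35/6.
Compute ||v||^2 = v·v = 10.
Deficit = 10 − 35/6 = 25/6 ≥ 0, confirming Bessel's inequality. (The deficit equals ||v − Σ <v,e_j> e_j||^2, the squared distance from v to span{e_j}.)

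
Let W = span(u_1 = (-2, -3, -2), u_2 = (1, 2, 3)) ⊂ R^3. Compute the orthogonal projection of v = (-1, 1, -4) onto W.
proj_W(v) = (23/42, -5/21, -155/42)

Set up U = [u_1 | ... | u_2] ∈ R^(3×2). The projector onto W = col(U) is P = U (U^T U)^(-1) U^T.
Compute U^T U =
  [17, -14]
  [-14, 14],
and U^T v = (7, -11).
Solve U^T U · c = U^T v for the coefficients: c = (-4/3, -89/42). The projection is proj_W(v) = U c.
Check: (v - proj_W(v)) · u_1 = 0  (should be 0).
Check: (v - proj_W(v)) · u_2 = 0  (should be 0).
Result: proj_W(v) = (23/42, -5/21, -155/42).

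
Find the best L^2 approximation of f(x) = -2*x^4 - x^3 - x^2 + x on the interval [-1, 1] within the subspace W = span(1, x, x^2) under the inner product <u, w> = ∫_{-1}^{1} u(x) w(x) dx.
g(x) = -19*x^2/7 + 2*x/5 + 6/35

The best approximation g ∈ W is the orthogonal projection of f onto W. Writing g = a_0 + a_1 x + a_2 x^2, the coefficients solve the normal equations G · a = b where
  G_{ij} = <φ_i, φ_j> and b_i = <f, φ_i>, with φ_0 = 1, φ_1 = x, φ_2 = x^2.
G =
  [2, 0, 2/3]
  [0, 2/3, 0]
  [2/3, 0, 2/5],
b = (-22/15, 4/15, -34/35).
Solving gives a_0 = 6/35, a_1 = 2/5, a_2 = -19/7, so
  g(x) = -19*x^2/7 + 2*x/5 + 6/35.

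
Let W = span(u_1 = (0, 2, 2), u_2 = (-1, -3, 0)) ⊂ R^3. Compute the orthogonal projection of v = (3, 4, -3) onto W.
proj_W(v) = (27/11, 46/11, -35/11)

Set up U = [u_1 | ... | u_2] ∈ R^(3×2). The projector onto W = col(U) is P = U (U^T U)^(-1) U^T.
Compute U^T U =
  [8, -6]
  [-6, 10],
and U^T v = (2, -15).
Solve U^T U · c = U^T v for the coefficients: c = (-35/22, -27/11). The projection is proj_W(v) = U c.
Check: (v - proj_W(v)) · u_1 = 0  (should be 0).
Check: (v - proj_W(v)) · u_2 = 0  (should be 0).
Result: proj_W(v) = (27/11, 46/11, -35/11).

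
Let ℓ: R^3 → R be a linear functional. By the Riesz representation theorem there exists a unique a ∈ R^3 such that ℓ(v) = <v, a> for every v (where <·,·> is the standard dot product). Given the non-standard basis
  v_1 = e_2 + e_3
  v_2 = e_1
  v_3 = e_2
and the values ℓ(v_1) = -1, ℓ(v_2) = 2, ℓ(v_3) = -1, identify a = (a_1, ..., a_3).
a = (2, -1, 0)

Write a = (a_1, ..., a_3) in the standard basis. For each basis vector v_i, ℓ(v_i) = <v_i, a> is a linear equation in the a_j's. Collect the n equations into a matrix system V a = ℓ, where row i of V is v_i (expressed in the standard basis). Since V is invertible (lower-triangular with 1s on the diagonal, up to permutation), solve by back-substitution:
  V =
[[0, 1, 1],
 [1, 0, 0],
 [0, 1, 0]]
  V a = (-1, 2, -1)
Solving gives a = (2, -1, 0).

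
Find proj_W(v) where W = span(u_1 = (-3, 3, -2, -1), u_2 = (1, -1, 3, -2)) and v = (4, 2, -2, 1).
proj_W(v) = (3/5, -3/5, -6/5, 9/5)

Set up U = [u_1 | ... | u_2] ∈ R^(4×2). The projector onto W = col(U) is P = U (U^T U)^(-1) U^T.
Compute U^T U =
  [23, -10]
  [-10, 15],
and U^T v = (-3, -6).
Solve U^T U · c = U^T v for the coefficients: c = (-3/7, -24/35). The projection is proj_W(v) = U c.
Check: (v - proj_W(v)) · u_1 = 0  (should be 0).
Check: (v - proj_W(v)) · u_2 = 0  (should be 0).
Result: proj_W(v) = (3/5, -3/5, -6/5, 9/5).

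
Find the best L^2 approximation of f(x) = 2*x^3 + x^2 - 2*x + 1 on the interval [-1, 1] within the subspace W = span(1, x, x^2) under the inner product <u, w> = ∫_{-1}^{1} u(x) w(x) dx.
g(x) = x^2 - 4*x/5 + 1

The best approximation g ∈ W is the orthogonal projection of f onto W. Writing g = a_0 + a_1 x + a_2 x^2, the coefficients solve the normal equations G · a = b where
  G_{ij} = <φ_i, φ_j> and b_i = <f, φ_i>, with φ_0 = 1, φ_1 = x, φ_2 = x^2.
G =
  [2, 0, 2/3]
  [0, 2/3, 0]
  [2/3, 0, 2/5],
b = (8/3, -8/15, 16/15).
Solving gives a_0 = 1, a_1 = -4/5, a_2 = 1, so
  g(x) = x^2 - 4*x/5 + 1.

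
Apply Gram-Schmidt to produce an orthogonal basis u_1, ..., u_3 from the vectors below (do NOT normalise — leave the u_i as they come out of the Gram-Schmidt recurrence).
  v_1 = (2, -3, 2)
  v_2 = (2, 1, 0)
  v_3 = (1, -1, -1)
Orthogonal basis:
  u_1 = (2, -3, 2)
  u_2 = (32/17, 20/17, -2/17)
  u_3 = (1/3, -2/3, -4/3)

Apply the Gram-Schmidt recurrence
  u_1 = v_1
  u_i = v_i − Σ_{j<i} ((v_i · u_j) / (u_j · u_j)) · u_j.

Step by step this gives:
  u_1 = (2, -3, 2)
  u_2 = (32/17, 20/17, -2/17)
  u_3 = (1/3, -2/3, -4/3)

Orthogonality check:
  u_2 · u_1 = 0 (should be 0)
  u_3 · u_1 = 0 (should be 0)
  u_3 · u_2 = 0 (should be 0)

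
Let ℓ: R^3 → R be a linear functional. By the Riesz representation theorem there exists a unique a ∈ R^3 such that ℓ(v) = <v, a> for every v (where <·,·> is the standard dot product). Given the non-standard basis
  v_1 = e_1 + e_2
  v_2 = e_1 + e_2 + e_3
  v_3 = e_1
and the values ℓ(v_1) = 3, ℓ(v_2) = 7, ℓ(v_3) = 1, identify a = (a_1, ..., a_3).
a = (1, 2, 4)

Write a = (a_1, ..., a_3) in the standard basis. For each basis vector v_i, ℓ(v_i) = <v_i, a> is a linear equation in the a_j's. Collect the n equations into a matrix system V a = ℓ, where row i of V is v_i (expressed in the standard basis). Since V is invertible (lower-triangular with 1s on the diagonal, up to permutation), solve by back-substitution:
  V =
[[1, 1, 0],
 [1, 1, 1],
 [1, 0, 0]]
  V a = (3, 7, 1)
Solving gives a = (1, 2, 4).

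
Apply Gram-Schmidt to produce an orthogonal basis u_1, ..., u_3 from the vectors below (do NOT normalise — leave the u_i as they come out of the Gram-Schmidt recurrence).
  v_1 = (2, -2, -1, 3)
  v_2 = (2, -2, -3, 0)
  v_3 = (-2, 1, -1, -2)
Orthogonal basis:
  u_1 = (2, -2, -1, 3)
  u_2 = (7/9, -7/9, -43/18, -11/6)
  u_3 = (-196/185, 11/185, -138/185, 92/185)

Apply the Gram-Schmidt recurrence
  u_1 = v_1
  u_i = v_i − Σ_{j<i} ((v_i · u_j) / (u_j · u_j)) · u_j.

Step by step this gives:
  u_1 = (2, -2, -1, 3)
  u_2 = (7/9, -7/9, -43/18, -11/6)
  u_3 = (-196/185, 11/185, -138/185, 92/185)

Orthogonality check:
  u_2 · u_1 = 0 (should be 0)
  u_3 · u_1 = 0 (should be 0)
  u_3 · u_2 = 0 (should be 0)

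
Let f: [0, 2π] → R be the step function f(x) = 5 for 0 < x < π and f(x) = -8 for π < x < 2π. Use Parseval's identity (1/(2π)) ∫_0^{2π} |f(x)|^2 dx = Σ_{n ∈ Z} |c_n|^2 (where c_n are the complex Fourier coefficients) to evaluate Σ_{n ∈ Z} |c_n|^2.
Σ |c_n|^2 = 89/2

Parseval equates the L^2 energy of f (normalised by 1/(2π)) with the ℓ^2 sum of its Fourier coefficients: (1/(2π)) ∫_0^{2π} |f|^2 = Σ |c_n|^2.
Compute the left side: (1/(2π)) [∫_0^π 5^2 dx + ∫_π^{2π} (-8)^2 dx] = (1/(2π)) · (25π + 64π) = (25 + 64)/2 = 89/2.
So Σ_{n ∈ Z} |c_n|^2 = 89/2.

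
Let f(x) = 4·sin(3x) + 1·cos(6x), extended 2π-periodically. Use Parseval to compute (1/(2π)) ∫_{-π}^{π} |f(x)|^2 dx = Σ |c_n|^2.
Σ |c_n|^2 = 17/2

Expand |f|^2 and use orthogonality of {sin(nx), cos(mx)} on [-π, π]:
  ∫_{-π}^{π} sin(nx)^2 dx = π, ∫ cos(mx)^2 dx = π, and cross terms integrate to 0.
So ∫_{-π}^{π} f(x)^2 dx = 4^2 · π + 1^2 · π = (16 + 1)π.
Divide by 2π: (16 + 1)/2 = 17/2.
By Parseval, this equals Σ |c_n|^2.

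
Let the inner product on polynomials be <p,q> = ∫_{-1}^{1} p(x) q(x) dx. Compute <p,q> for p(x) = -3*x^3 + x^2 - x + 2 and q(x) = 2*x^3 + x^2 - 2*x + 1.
<p,q> = 160/21

Expand the product: p(x)·q(x) = -6*x^6 - x^5 + 5*x^4 - 2*x^3 + 5*x^2 - 5*x + 2.
∫_{-1}^{1} of each monomial x^k gives [2/(k+1) if k even, 0 if k odd]. Integrating term-by-term (or equivalently evaluating the antiderivative F(x) = -6*x^7/7 - x^6/6 + x^5 - x^4/2 + 5*x^3/3 - 5*x^2/2 + 2*x at the endpoints):
  F(1) − F(−1) = 9/14 − (-293/42) = 160/21.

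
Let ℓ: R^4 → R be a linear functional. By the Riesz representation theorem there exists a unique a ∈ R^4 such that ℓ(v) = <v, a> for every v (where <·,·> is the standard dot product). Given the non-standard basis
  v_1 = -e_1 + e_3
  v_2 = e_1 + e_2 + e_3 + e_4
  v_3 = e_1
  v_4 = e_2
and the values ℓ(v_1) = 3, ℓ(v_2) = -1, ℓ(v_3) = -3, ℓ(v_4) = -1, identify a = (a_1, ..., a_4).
a = (-3, -1, 0, 3)

Write a = (a_1, ..., a_4) in the standard basis. For each basis vector v_i, ℓ(v_i) = <v_i, a> is a linear equation in the a_j's. Collect the n equations into a matrix system V a = ℓ, where row i of V is v_i (expressed in the standard basis). Since V is invertible (lower-triangular with 1s on the diagonal, up to permutation), solve by back-substitution:
  V =
[[-1, 0, 1, 0],
 [1, 1, 1, 1],
 [1, 0, 0, 0],
 [0, 1, 0, 0]]
  V a = (3, -1, -3, -1)
Solving gives a = (-3, -1, 0, 3).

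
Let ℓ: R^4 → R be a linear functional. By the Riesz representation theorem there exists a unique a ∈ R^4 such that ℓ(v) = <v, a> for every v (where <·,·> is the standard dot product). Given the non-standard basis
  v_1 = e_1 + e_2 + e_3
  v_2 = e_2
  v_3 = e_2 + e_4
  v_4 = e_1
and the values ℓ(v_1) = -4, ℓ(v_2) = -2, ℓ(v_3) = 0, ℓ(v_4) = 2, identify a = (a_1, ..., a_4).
a = (2, -2, -4, 2)

Write a = (a_1, ..., a_4) in the standard basis. For each basis vector v_i, ℓ(v_i) = <v_i, a> is a linear equation in the a_j's. Collect the n equations into a matrix system V a = ℓ, where row i of V is v_i (expressed in the standard basis). Since V is invertible (lower-triangular with 1s on the diagonal, up to permutation), solve by back-substitution:
  V =
[[1, 1, 1, 0],
 [0, 1, 0, 0],
 [0, 1, 0, 1],
 [1, 0, 0, 0]]
  V a = (-4, -2, 0, 2)
Solving gives a = (2, -2, -4, 2).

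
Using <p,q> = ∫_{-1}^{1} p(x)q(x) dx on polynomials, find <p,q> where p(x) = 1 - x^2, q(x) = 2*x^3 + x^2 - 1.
<p,q> = -16/15

Expand the product: p(x)·q(x) = -2*x^5 - x^4 + 2*x^3 + 2*x^2 - 1.
∫_{-1}^{1} of each monomial x^k gives [2/(k+1) if k even, 0 if k odd]. Integrating term-by-term (or equivalently evaluating the antiderivative F(x) = -x^6/3 - x^5/5 + x^4/2 + 2*x^3/3 - x at the endpoints):
  F(1) − F(−1) = -11/30 − (7/10) = -16/15.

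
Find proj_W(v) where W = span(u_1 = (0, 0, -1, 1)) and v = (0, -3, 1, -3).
proj_W(v) = (0, 0, 2, -2)

Set up U = [u_1 | ... | u_1] ∈ R^(4×1). The projector onto W = col(U) is P = U (U^T U)^(-1) U^T.
Compute U^T U =
  [2],
and U^T v = (-4).
Solve U^T U · c = U^T v for the coefficients: c = (-2). The projection is proj_W(v) = U c.
Check: (v - proj_W(v)) · u_1 = 0  (should be 0).
Result: proj_W(v) = (0, 0, 2, -2).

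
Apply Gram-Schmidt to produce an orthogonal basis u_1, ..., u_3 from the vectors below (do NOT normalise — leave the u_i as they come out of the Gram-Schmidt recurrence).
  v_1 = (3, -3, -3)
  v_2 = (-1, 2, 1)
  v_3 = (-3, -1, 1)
Orthogonal basis:
  u_1 = (3, -3, -3)
  u_2 = (1/3, 2/3, -1/3)
  u_3 = (-1, 0, -1)

Apply the Gram-Schmidt recurrence
  u_1 = v_1
  u_i = v_i − Σ_{j<i} ((v_i · u_j) / (u_j · u_j)) · u_j.

Step by step this gives:
  u_1 = (3, -3, -3)
  u_2 = (1/3, 2/3, -1/3)
  u_3 = (-1, 0, -1)

Orthogonality check:
  u_2 · u_1 = 0 (should be 0)
  u_3 · u_1 = 0 (should be 0)
  u_3 · u_2 = 0 (should be 0)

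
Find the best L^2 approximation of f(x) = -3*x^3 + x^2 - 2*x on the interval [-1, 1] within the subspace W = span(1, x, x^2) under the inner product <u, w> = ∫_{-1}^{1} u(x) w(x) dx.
g(x) = x^2 - 19*x/5

The best approximation g ∈ W is the orthogonal projection of f onto W. Writing g = a_0 + a_1 x + a_2 x^2, the coefficients solve the normal equations G · a = b where
  G_{ij} = <φ_i, φ_j> and b_i = <f, φ_i>, with φ_0 = 1, φ_1 = x, φ_2 = x^2.
G =
  [2, 0, 2/3]
  [0, 2/3, 0]
  [2/3, 0, 2/5],
b = (2/3, -38/15, 2/5).
Solving gives a_0 = 0, a_1 = -19/5, a_2 = 1, so
  g(x) = x^2 - 19*x/5.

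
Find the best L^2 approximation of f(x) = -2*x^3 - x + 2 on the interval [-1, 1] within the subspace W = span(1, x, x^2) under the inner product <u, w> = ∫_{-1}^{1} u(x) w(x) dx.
g(x) = 2 - 11*x/5

The best approximation g ∈ W is the orthogonal projection of f onto W. Writing g = a_0 + a_1 x + a_2 x^2, the coefficients solve the normal equations G · a = b where
  G_{ij} = <φ_i, φ_j> and b_i = <f, φ_i>, with φ_0 = 1, φ_1 = x, φ_2 = x^2.
G =
  [2, 0, 2/3]
  [0, 2/3, 0]
  [2/3, 0, 2/5],
b = (4, -22/15, 4/3).
Solving gives a_0 = 2, a_1 = -11/5, a_2 = 0, so
  g(x) = 2 - 11*x/5.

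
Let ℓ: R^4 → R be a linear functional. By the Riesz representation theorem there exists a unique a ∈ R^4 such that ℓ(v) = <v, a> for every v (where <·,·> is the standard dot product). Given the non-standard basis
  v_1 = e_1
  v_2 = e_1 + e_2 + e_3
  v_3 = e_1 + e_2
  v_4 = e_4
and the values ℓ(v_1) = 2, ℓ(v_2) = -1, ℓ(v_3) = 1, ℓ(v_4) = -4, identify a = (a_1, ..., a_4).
a = (2, -1, -2, -4)

Write a = (a_1, ..., a_4) in the standard basis. For each basis vector v_i, ℓ(v_i) = <v_i, a> is a linear equation in the a_j's. Collect the n equations into a matrix system V a = ℓ, where row i of V is v_i (expressed in the standard basis). Since V is invertible (lower-triangular with 1s on the diagonal, up to permutation), solve by back-substitution:
  V =
[[1, 0, 0, 0],
 [1, 1, 1, 0],
 [1, 1, 0, 0],
 [0, 0, 0, 1]]
  V a = (2, -1, 1, -4)
Solving gives a = (2, -1, -2, -4).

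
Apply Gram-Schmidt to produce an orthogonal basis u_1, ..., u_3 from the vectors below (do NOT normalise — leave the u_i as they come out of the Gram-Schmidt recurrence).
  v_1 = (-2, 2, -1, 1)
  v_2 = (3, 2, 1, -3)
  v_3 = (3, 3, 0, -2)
Orthogonal basis:
  u_1 = (-2, 2, -1, 1)
  u_2 = (9/5, 16/5, 2/5, -12/5)
  u_3 = (74/97, 13/97, -59/97, 63/97)

Apply the Gram-Schmidt recurrence
  u_1 = v_1
  u_i = v_i − Σ_{j<i} ((v_i · u_j) / (u_j · u_j)) · u_j.

Step by step this gives:
  u_1 = (-2, 2, -1, 1)
  u_2 = (9/5, 16/5, 2/5, -12/5)
  u_3 = (74/97, 13/97, -59/97, 63/97)

Orthogonality check:
  u_2 · u_1 = 0 (should be 0)
  u_3 · u_1 = 0 (should be 0)
  u_3 · u_2 = 0 (should be 0)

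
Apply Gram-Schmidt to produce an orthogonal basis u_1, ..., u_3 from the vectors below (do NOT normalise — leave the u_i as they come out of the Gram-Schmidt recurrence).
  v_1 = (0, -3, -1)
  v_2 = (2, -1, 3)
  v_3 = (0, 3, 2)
Orthogonal basis:
  u_1 = (0, -3, -1)
  u_2 = (2, -1, 3)
  u_3 = (-3/7, -3/35, 9/35)

Apply the Gram-Schmidt recurrence
  u_1 = v_1
  u_i = v_i − Σ_{j<i} ((v_i · u_j) / (u_j · u_j)) · u_j.

Step by step this gives:
  u_1 = (0, -3, -1)
  u_2 = (2, -1, 3)
  u_3 = (-3/7, -3/35, 9/35)

Orthogonality check:
  u_2 · u_1 = 0 (should be 0)
  u_3 · u_1 = 0 (should be 0)
  u_3 · u_2 = 0 (should be 0)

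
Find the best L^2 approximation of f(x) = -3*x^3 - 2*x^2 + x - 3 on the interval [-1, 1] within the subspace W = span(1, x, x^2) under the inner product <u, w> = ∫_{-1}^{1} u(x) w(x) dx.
g(x) = -2*x^2 - 4*x/5 - 3

The best approximation g ∈ W is the orthogonal projection of f onto W. Writing g = a_0 + a_1 x + a_2 x^2, the coefficients solve the normal equations G · a = b where
  G_{ij} = <φ_i, φ_j> and b_i = <f, φ_i>, with φ_0 = 1, φ_1 = x, φ_2 = x^2.
G =
  [2, 0, 2/3]
  [0, 2/3, 0]
  [2/3, 0, 2/5],
b = (-22/3, -8/15, -14/5).
Solving gives a_0 = -3, a_1 = -4/5, a_2 = -2, so
  g(x) = -2*x^2 - 4*x/5 - 3.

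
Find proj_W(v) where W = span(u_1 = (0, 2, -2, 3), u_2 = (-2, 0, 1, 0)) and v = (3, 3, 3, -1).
proj_W(v) = (38/27, -14/27, -5/27, -7/9)

Set up U = [u_1 | ... | u_2] ∈ R^(4×2). The projector onto W = col(U) is P = U (U^T U)^(-1) U^T.
Compute U^T U =
  [17, -2]
  [-2, 5],
and U^T v = (-3, -3).
Solve U^T U · c = U^T v for the coefficients: c = (-7/27, -19/27). The projection is proj_W(v) = U c.
Check: (v - proj_W(v)) · u_1 = 0  (should be 0).
Check: (v - proj_W(v)) · u_2 = 0  (should be 0).
Result: proj_W(v) = (38/27, -14/27, -5/27, -7/9).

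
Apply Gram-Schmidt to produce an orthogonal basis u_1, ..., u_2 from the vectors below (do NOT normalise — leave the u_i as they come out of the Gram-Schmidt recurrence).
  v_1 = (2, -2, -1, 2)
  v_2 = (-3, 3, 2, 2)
Orthogonal basis:
  u_1 = (2, -2, -1, 2)
  u_2 = (-19/13, 19/13, 16/13, 46/13)

Apply the Gram-Schmidt recurrence
  u_1 = v_1
  u_i = v_i − Σ_{j<i} ((v_i · u_j) / (u_j · u_j)) · u_j.

Step by step this gives:
  u_1 = (2, -2, -1, 2)
  u_2 = (-19/13, 19/13, 16/13, 46/13)

Orthogonality check:
  u_2 · u_1 = 0 (should be 0)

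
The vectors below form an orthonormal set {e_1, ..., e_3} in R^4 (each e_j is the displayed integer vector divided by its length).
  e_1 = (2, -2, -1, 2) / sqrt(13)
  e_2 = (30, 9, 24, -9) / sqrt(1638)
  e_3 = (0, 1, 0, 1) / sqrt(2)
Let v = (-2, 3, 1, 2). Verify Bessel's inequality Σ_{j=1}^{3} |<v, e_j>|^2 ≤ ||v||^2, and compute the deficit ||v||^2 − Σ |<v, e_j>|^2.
Σ |<v, e_j>|^2 = 117/7; ||v||^2 = 18; deficit = 9/7

Write each e_j = u_j / sqrt(<u_j, u_j>) where u_j is the displayed integer vector. Then <v, e_j> = <v, u_j> / sqrt(<u_j, u_j>), so |<v, e_j>|^2 = <v, u_j>^2 / <u_j, u_j>.
Coefficients: <v, e_1> = -7/sqrt(13), <v, e_2> = -27/sqrt(1638), <v, e_3> = 5/sqrt(2).
Square and sum: Σ |<v, e_j>|^2 = 117/7.
Compute ||v||^2 = v·v = 18.
Deficit = 18 − 117/7 = 9/7 ≥ 0, confirming Bessel's inequality. (The deficit equals ||v − Σ <v,e_j> e_j||^2, the squared distance from v to span{e_j}.)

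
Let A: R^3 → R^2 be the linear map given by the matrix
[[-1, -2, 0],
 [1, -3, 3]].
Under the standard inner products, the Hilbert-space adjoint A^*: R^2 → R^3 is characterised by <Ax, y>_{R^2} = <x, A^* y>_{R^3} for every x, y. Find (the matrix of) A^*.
A^* = A^T =
[[-1, 1],
 [-2, -3],
 [0, 3]]

For real matrices with standard dot products, the defining identity <Ax, y> = <x, A^* y> gives (Ax)^T y = x^T (A^*) y, i.e. x^T A^T y = x^T (A^*) y. Since this holds for all x, y, we must have A^* = A^T. Therefore
A^* =
[[-1, 1],
 [-2, -3],
 [0, 3]].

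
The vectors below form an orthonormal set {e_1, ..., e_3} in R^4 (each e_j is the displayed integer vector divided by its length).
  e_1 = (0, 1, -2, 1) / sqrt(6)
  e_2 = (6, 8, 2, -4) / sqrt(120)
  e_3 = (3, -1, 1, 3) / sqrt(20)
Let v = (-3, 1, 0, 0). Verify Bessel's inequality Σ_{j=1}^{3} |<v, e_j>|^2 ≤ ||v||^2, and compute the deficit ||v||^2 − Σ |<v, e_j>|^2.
Σ |<v, e_j>|^2 = 6; ||v||^2 = 10; deficit = 4

Write each e_j = u_j / sqrt(<u_j, u_j>) where u_j is the displayed integer vector. Then <v, e_j> = <v, u_j> / sqrt(<u_j, u_j>), so |<v, e_j>|^2 = <v, u_j>^2 / <u_j, u_j>.
Coefficients: <v, e_1> = 1/sqrt(6), <v, e_2> = -10/sqrt(120), <v, e_3> = -10/sqrt(20).
Square and sum: Σ |<v, e_j>|^2 = 6.
Compute ||v||^2 = v·v = 10.
Deficit = 10 − 6 = 4 ≥ 0, confirming Bessel's inequality. (The deficit equals ||v − Σ <v,e_j> e_j||^2, the squared distance from v to span{e_j}.)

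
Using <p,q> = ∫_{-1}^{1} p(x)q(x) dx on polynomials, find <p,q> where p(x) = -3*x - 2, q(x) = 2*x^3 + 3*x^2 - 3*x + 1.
<p,q> = -22/5

Expand the product: p(x)·q(x) = -6*x^4 - 13*x^3 + 3*x^2 + 3*x - 2.
∫_{-1}^{1} of each monomial x^k gives [2/(k+1) if k even, 0 if k odd]. Integrating term-by-term (or equivalently evaluating the antiderivative F(x) = -6*x^5/5 - 13*x^4/4 + x^3 + 3*x^2/2 - 2*x at the endpoints):
  F(1) − F(−1) = -79/20 − (9/20) = -22/5.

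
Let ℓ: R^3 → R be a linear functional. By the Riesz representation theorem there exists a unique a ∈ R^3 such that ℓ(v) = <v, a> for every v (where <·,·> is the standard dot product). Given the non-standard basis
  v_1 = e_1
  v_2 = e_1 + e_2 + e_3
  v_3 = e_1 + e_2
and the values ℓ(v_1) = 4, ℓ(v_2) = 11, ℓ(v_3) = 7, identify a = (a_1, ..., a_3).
a = (4, 3, 4)

Write a = (a_1, ..., a_3) in the standard basis. For each basis vector v_i, ℓ(v_i) = <v_i, a> is a linear equation in the a_j's. Collect the n equations into a matrix system V a = ℓ, where row i of V is v_i (expressed in the standard basis). Since V is invertible (lower-triangular with 1s on the diagonal, up to permutation), solve by back-substitution:
  V =
[[1, 0, 0],
 [1, 1, 1],
 [1, 1, 0]]
  V a = (4, 11, 7)
Solving gives a = (4, 3, 4).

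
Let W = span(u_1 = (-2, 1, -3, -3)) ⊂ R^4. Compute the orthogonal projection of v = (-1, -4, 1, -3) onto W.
proj_W(v) = (-8/23, 4/23, -12/23, -12/23)

Set up U = [u_1 | ... | u_1] ∈ R^(4×1). The projector onto W = col(U) is P = U (U^T U)^(-1) U^T.
Compute U^T U =
  [23],
and U^T v = (4).
Solve U^T U · c = U^T v for the coefficients: c = (4/23). The projection is proj_W(v) = U c.
Check: (v - proj_W(v)) · u_1 = 0  (should be 0).
Result: proj_W(v) = (-8/23, 4/23, -12/23, -12/23).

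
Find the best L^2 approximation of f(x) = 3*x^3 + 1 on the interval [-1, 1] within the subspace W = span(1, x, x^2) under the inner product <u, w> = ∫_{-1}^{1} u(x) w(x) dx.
g(x) = 9*x/5 + 1

The best approximation g ∈ W is the orthogonal projection of f onto W. Writing g = a_0 + a_1 x + a_2 x^2, the coefficients solve the normal equations G · a = b where
  G_{ij} = <φ_i, φ_j> and b_i = <f, φ_i>, with φ_0 = 1, φ_1 = x, φ_2 = x^2.
G =
  [2, 0, 2/3]
  [0, 2/3, 0]
  [2/3, 0, 2/5],
b = (2, 6/5, 2/3).
Solving gives a_0 = 1, a_1 = 9/5, a_2 = 0, so
  g(x) = 9*x/5 + 1.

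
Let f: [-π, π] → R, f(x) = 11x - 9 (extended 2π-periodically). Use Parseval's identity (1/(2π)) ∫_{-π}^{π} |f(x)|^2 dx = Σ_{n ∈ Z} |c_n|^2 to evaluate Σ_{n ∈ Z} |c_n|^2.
Σ |c_n|^2 = 121π^2/3 + 81

Expand and integrate term by term over [-π, π]:
  ∫ (11x)^2 dx = 121·(2π^3/3); ∫ 2·11·(-9)·x dx = 0 (odd integrand); ∫ (-9)^2 dx = 81·2π.
So (1/(2π)) ∫_{-π}^{π} (11x - 9)^2 dx = 121π^2/3 + 81 = 121π^2/3 + 81.
Parseval ⇒ Σ |c_n|^2 = 121π^2/3 + 81.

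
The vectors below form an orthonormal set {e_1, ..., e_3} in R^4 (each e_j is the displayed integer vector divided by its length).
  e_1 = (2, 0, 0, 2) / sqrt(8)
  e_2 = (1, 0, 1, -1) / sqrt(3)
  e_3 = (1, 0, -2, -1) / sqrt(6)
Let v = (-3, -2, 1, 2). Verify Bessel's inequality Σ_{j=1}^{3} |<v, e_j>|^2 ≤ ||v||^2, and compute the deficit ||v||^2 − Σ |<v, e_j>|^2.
Σ |<v, e_j>|^2 = 14; ||v||^2 = 18; deficit = 4

Write each e_j = u_j / sqrt(<u_j, u_j>) where u_j is the displayed integer vector. Then <v, e_j> = <v, u_j> / sqrt(<u_j, u_j>), so |<v, e_j>|^2 = <v, u_j>^2 / <u_j, u_j>.
Coefficients: <v, e_1> = -2/sqrt(8), <v, e_2> = -4/sqrt(3), <v, e_3> = -7/sqrt(6).
Square and sum: Σ |<v, e_j>|^2 = 14.
Compute ||v||^2 = v·v = 18.
Deficit = 18 − 14 = 4 ≥ 0, confirming Bessel's inequality. (The deficit equals ||v − Σ <v,e_j> e_j||^2, the squared distance from v to span{e_j}.)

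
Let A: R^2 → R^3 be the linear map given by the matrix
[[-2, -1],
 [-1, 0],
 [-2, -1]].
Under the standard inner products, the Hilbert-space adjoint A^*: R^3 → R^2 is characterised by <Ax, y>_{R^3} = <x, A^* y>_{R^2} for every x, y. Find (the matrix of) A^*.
A^* = A^T =
[[-2, -1, -2],
 [-1, 0, -1]]

For real matrices with standard dot products, the defining identity <Ax, y> = <x, A^* y> gives (Ax)^T y = x^T (A^*) y, i.e. x^T A^T y = x^T (A^*) y. Since this holds for all x, y, we must have A^* = A^T. Therefore
A^* =
[[-2, -1, -2],
 [-1, 0, -1]].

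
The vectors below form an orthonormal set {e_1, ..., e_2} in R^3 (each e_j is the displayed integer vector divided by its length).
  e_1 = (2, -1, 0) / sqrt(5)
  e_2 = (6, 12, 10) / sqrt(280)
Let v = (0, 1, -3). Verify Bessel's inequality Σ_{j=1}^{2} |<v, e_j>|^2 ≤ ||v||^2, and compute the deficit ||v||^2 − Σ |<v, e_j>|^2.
Σ |<v, e_j>|^2 = 19/14; ||v||^2 = 10; deficit = 121/14

Write each e_j = u_j / sqrt(<u_j, u_j>) where u_j is the displayed integer vector. Then <v, e_j> = <v, u_j> / sqrt(<u_j, u_j>), so |<v, e_j>|^2 = <v, u_j>^2 / <u_j, u_j>.
Coefficients: <v, e_1> = -1/sqrt(5), <v, e_2> = -18/sqrt(280).
Square and sum: Σ |<v, e_j>|^2 = 19/14.
Compute ||v||^2 = v·v = 10.
Deficit = 10 − 19/14 = 121/14 ≥ 0, confirming Bessel's inequality. (The deficit equals ||v − Σ <v,e_j> e_j||^2, the squared distance from v to span{e_j}.)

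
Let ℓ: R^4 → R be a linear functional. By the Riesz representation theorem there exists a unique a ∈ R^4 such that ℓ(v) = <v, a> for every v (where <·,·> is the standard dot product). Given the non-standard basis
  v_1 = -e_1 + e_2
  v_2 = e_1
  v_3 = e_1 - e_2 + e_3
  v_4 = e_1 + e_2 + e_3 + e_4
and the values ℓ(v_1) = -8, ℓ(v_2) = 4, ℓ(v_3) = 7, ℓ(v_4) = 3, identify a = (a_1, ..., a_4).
a = (4, -4, -1, 4)

Write a = (a_1, ..., a_4) in the standard basis. For each basis vector v_i, ℓ(v_i) = <v_i, a> is a linear equation in the a_j's. Collect the n equations into a matrix system V a = ℓ, where row i of V is v_i (expressed in the standard basis). Since V is invertible (lower-triangular with 1s on the diagonal, up to permutation), solve by back-substitution:
  V =
[[-1, 1, 0, 0],
 [1, 0, 0, 0],
 [1, -1, 1, 0],
 [1, 1, 1, 1]]
  V a = (-8, 4, 7, 3)
Solving gives a = (4, -4, -1, 4).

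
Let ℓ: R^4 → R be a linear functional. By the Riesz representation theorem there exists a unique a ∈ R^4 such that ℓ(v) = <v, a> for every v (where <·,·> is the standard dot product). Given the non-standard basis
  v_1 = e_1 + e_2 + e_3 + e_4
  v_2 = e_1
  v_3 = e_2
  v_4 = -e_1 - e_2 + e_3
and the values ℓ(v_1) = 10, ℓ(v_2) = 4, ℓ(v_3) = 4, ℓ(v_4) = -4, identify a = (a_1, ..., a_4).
a = (4, 4, 4, -2)

Write a = (a_1, ..., a_4) in the standard basis. For each basis vector v_i, ℓ(v_i) = <v_i, a> is a linear equation in the a_j's. Collect the n equations into a matrix system V a = ℓ, where row i of V is v_i (expressed in the standard basis). Since V is invertible (lower-triangular with 1s on the diagonal, up to permutation), solve by back-substitution:
  V =
[[1, 1, 1, 1],
 [1, 0, 0, 0],
 [0, 1, 0, 0],
 [-1, -1, 1, 0]]
  V a = (10, 4, 4, -4)
Solving gives a = (4, 4, 4, -2).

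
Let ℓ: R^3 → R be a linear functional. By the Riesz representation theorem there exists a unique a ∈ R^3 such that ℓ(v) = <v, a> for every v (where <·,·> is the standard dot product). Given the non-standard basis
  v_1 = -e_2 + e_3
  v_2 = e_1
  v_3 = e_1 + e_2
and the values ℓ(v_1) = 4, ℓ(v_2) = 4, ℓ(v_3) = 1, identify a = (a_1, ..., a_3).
a = (4, -3, 1)

Write a = (a_1, ..., a_3) in the standard basis. For each basis vector v_i, ℓ(v_i) = <v_i, a> is a linear equation in the a_j's. Collect the n equations into a matrix system V a = ℓ, where row i of V is v_i (expressed in the standard basis). Since V is invertible (lower-triangular with 1s on the diagonal, up to permutation), solve by back-substitution:
  V =
[[0, -1, 1],
 [1, 0, 0],
 [1, 1, 0]]
  V a = (4, 4, 1)
Solving gives a = (4, -3, 1).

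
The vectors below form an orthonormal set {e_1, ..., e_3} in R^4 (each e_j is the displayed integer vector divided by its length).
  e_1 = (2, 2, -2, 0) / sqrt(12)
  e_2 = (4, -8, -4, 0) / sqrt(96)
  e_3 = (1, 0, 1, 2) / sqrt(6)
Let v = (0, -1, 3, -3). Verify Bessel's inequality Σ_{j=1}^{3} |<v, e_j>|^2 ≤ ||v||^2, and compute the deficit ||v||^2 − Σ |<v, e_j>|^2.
Σ |<v, e_j>|^2 = 7; ||v||^2 = 19; deficit = 12

Write each e_j = u_j / sqrt(<u_j, u_j>) where u_j is the displayed integer vector. Then <v, e_j> = <v, u_j> / sqrt(<u_j, u_j>), so |<v, e_j>|^2 = <v, u_j>^2 / <u_j, u_j>.
Coefficients: <v, e_1> = -8/sqrt(12), <v, e_2> = -4/sqrt(96), <v, e_3> = -3/sqrt(6).
Square and sum: Σ |<v, e_j>|^2 = 7.
Compute ||v||^2 = v·v = 19.
Deficit = 19 − 7 = 12 ≥ 0, confirming Bessel's inequality. (The deficit equals ||v − Σ <v,e_j> e_j||^2, the squared distance from v to span{e_j}.)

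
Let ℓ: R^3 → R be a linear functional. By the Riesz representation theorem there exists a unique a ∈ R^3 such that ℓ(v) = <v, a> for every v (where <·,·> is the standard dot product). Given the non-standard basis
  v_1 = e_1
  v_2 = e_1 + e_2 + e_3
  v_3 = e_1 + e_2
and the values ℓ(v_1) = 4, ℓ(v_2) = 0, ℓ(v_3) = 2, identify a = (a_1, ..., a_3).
a = (4, -2, -2)

Write a = (a_1, ..., a_3) in the standard basis. For each basis vector v_i, ℓ(v_i) = <v_i, a> is a linear equation in the a_j's. Collect the n equations into a matrix system V a = ℓ, where row i of V is v_i (expressed in the standard basis). Since V is invertible (lower-triangular with 1s on the diagonal, up to permutation), solve by back-substitution:
  V =
[[1, 0, 0],
 [1, 1, 1],
 [1, 1, 0]]
  V a = (4, 0, 2)
Solving gives a = (4, -2, -2).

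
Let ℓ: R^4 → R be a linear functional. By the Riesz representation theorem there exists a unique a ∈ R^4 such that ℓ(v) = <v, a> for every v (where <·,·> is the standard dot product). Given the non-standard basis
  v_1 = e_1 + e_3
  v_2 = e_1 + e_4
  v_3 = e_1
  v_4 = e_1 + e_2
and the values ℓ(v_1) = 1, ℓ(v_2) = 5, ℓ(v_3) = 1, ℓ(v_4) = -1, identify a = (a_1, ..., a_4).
a = (1, -2, 0, 4)

Write a = (a_1, ..., a_4) in the standard basis. For each basis vector v_i, ℓ(v_i) = <v_i, a> is a linear equation in the a_j's. Collect the n equations into a matrix system V a = ℓ, where row i of V is v_i (expressed in the standard basis). Since V is invertible (lower-triangular with 1s on the diagonal, up to permutation), solve by back-substitution:
  V =
[[1, 0, 1, 0],
 [1, 0, 0, 1],
 [1, 0, 0, 0],
 [1, 1, 0, 0]]
  V a = (1, 5, 1, -1)
Solving gives a = (1, -2, 0, 4).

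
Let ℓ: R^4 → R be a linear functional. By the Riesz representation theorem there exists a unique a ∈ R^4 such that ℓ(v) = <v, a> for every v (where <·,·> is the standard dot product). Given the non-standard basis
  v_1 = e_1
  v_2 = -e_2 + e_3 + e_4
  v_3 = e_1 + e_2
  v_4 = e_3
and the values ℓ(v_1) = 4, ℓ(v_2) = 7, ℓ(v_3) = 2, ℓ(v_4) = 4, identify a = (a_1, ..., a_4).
a = (4, -2, 4, 1)

Write a = (a_1, ..., a_4) in the standard basis. For each basis vector v_i, ℓ(v_i) = <v_i, a> is a linear equation in the a_j's. Collect the n equations into a matrix system V a = ℓ, where row i of V is v_i (expressed in the standard basis). Since V is invertible (lower-triangular with 1s on the diagonal, up to permutation), solve by back-substitution:
  V =
[[1, 0, 0, 0],
 [0, -1, 1, 1],
 [1, 1, 0, 0],
 [0, 0, 1, 0]]
  V a = (4, 7, 2, 4)
Solving gives a = (4, -2, 4, 1).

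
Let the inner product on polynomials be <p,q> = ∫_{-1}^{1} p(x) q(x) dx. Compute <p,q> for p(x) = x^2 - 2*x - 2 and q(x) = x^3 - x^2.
<p,q> = 2/15

Expand the product: p(x)·q(x) = x^5 - 3*x^4 + 2*x^2.
∫_{-1}^{1} of each monomial x^k gives [2/(k+1) if k even, 0 if k odd]. Integrating term-by-term (or equivalently evaluating the antiderivative F(x) = x^6/6 - 3*x^5/5 + 2*x^3/3 at the endpoints):
  F(1) − F(−1) = 7/30 − (1/10) = 2/15.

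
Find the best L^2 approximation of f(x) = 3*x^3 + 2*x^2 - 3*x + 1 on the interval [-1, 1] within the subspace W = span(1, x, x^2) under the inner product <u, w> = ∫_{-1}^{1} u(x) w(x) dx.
g(x) = 2*x^2 - 6*x/5 + 1

The best approximation g ∈ W is the orthogonal projection of f onto W. Writing g = a_0 + a_1 x + a_2 x^2, the coefficients solve the normal equations G · a = b where
  G_{ij} = <φ_i, φ_j> and b_i = <f, φ_i>, with φ_0 = 1, φ_1 = x, φ_2 = x^2.
G =
  [2, 0, 2/3]
  [0, 2/3, 0]
  [2/3, 0, 2/5],
b = (10/3, -4/5, 22/15).
Solving gives a_0 = 1, a_1 = -6/5, a_2 = 2, so
  g(x) = 2*x^2 - 6*x/5 + 1.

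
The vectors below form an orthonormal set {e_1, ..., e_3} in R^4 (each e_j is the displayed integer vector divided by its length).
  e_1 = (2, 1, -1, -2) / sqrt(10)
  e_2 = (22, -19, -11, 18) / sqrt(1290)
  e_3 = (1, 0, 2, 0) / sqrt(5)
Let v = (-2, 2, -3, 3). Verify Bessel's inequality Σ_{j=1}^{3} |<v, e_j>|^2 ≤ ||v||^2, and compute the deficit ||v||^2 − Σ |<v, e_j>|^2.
Σ |<v, e_j>|^2 = 9881/645; ||v||^2 = 26; deficit = 6889/645

Write each e_j = u_j / sqrt(<u_j, u_j>) where u_j is the displayed integer vector. Then <v, e_j> = <v, u_j> / sqrt(<u_j, u_j>), so |<v, e_j>|^2 = <v, u_j>^2 / <u_j, u_j>.
Coefficients: <v, e_1> = -5/sqrt(10), <v, e_2> = 5/sqrt(1290), <v, e_3> = -8/sqrt(5).
Square and sum: Σ |<v, e_j>|^2 = 9881/645.
Compute ||v||^2 = v·v = 26.
Deficit = 26 − 9881/645 = 6889/645 ≥ 0, confirming Bessel's inequality. (The deficit equals ||v − Σ <v,e_j> e_j||^2, the squared distance from v to span{e_j}.)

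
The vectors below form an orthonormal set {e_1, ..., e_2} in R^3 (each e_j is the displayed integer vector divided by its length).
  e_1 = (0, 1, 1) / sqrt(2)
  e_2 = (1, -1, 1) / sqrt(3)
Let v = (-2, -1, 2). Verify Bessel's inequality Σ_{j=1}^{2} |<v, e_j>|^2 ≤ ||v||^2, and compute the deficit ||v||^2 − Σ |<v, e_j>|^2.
Σ |<v, e_j>|^2 = 5/6; ||v||^2 = 9; deficit = 49/6

Write each e_j = u_j / sqrt(<u_j, u_j>) where u_j is the displayed integer vector. Then <v, e_j> = <v, u_j> / sqrt(<u_j, u_j>), so |<v, e_j>|^2 = <v, u_j>^2 / <u_j, u_j>.
Coefficients: <v, e_1> = 1/sqrt(2), <v, e_2> = 1/sqrt(3).
Square and sum: Σ |<v, e_j>|^2 = 5/6.
Compute ||v||^2 = v·v = 9.
Deficit = 9 − 5/6 = 49/6 ≥ 0, confirming Bessel's inequality. (The deficit equals ||v − Σ <v,e_j> e_j||^2, the squared distance from v to span{e_j}.)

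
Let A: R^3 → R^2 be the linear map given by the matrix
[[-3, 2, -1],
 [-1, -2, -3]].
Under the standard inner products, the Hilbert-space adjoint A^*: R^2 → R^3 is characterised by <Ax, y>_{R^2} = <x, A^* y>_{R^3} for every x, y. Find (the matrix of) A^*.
A^* = A^T =
[[-3, -1],
 [2, -2],
 [-1, -3]]

For real matrices with standard dot products, the defining identity <Ax, y> = <x, A^* y> gives (Ax)^T y = x^T (A^*) y, i.e. x^T A^T y = x^T (A^*) y. Since this holds for all x, y, we must have A^* = A^T. Therefore
A^* =
[[-3, -1],
 [2, -2],
 [-1, -3]].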